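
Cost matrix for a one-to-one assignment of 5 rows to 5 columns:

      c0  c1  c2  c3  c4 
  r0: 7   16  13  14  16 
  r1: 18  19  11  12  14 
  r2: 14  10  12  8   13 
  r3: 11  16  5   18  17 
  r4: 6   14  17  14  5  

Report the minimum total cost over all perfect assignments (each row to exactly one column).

optimal assignment: row0→col0 (cost 7), row1→col3 (cost 12), row2→col1 (cost 10), row3→col2 (cost 5), row4→col4 (cost 5)
total = 7 + 12 + 10 + 5 + 5 = 39

Minimum assignment cost: 39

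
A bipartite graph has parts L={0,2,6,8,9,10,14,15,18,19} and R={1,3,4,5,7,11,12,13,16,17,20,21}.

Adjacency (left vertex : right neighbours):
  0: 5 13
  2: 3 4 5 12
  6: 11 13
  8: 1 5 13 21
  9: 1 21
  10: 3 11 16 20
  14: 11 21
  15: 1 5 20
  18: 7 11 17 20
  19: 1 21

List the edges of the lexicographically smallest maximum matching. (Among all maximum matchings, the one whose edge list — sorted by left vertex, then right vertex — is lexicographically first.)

Lex-smallest maximum matching: {(0,5), (2,3), (6,11), (8,13), (9,1), (10,16), (14,21), (15,20), (18,7)}

|M| = 9 (so the lex-smallest maximum matching has 9 edges)
process left vertices in ascending order; for each, take the smallest-labelled available neighbour that still permits 9 edges overall, or leave it unmatched if none does
lex-smallest matching: {0-5, 2-3, 6-11, 8-13, 9-1, 10-16, 14-21, 15-20, 18-7}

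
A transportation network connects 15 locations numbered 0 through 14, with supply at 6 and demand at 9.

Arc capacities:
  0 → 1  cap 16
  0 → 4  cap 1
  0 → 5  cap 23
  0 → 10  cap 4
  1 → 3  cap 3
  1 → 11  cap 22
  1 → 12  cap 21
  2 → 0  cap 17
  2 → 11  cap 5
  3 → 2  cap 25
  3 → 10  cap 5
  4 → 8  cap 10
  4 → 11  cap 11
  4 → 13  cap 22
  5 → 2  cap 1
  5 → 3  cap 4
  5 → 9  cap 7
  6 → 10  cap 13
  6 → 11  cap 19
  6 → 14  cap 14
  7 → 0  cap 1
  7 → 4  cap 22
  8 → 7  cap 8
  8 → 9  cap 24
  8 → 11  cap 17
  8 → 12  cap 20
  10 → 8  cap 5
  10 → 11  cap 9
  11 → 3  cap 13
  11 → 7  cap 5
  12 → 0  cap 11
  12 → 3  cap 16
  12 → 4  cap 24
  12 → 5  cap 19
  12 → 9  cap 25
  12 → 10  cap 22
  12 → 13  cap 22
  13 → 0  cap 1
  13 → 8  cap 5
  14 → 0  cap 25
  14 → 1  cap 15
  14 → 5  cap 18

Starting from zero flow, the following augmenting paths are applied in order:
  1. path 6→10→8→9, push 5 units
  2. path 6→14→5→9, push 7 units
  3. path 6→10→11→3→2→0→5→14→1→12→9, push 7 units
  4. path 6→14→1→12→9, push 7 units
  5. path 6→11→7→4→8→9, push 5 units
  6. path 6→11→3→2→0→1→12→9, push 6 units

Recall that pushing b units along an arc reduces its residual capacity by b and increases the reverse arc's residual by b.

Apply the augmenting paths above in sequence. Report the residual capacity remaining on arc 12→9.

Residual capacity of (12,9): 5

after path 1 (6→10→8→9, push 5): res(12,9)=25
after path 2 (6→14→5→9, push 7): res(12,9)=25
after path 3 (6→10→11→3→2→0→5→14→1→12→9, push 7): res(12,9)=18
after path 4 (6→14→1→12→9, push 7): res(12,9)=11
after path 5 (6→11→7→4→8→9, push 5): res(12,9)=11
after path 6 (6→11→3→2→0→1→12→9, push 6): res(12,9)=5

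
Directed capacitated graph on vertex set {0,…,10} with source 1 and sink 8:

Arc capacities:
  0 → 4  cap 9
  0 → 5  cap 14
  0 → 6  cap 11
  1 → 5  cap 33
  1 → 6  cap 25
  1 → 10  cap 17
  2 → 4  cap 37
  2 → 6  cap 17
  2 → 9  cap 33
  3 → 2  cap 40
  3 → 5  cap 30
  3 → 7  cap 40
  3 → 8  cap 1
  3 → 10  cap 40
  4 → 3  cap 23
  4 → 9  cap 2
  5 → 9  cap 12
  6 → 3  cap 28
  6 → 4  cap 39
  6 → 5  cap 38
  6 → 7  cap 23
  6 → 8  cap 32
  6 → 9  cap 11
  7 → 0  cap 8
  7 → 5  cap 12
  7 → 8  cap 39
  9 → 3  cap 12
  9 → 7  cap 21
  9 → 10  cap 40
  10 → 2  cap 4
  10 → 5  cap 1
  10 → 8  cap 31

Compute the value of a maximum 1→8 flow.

Maximum flow value: 54

augment #1: 1→6→8 bottleneck 25, total now 25
augment #2: 1→10→8 bottleneck 17, total now 42
augment #3: 1→5→9→3→8 bottleneck 1, total now 43
augment #4: 1→5→9→7→8 bottleneck 11, total now 54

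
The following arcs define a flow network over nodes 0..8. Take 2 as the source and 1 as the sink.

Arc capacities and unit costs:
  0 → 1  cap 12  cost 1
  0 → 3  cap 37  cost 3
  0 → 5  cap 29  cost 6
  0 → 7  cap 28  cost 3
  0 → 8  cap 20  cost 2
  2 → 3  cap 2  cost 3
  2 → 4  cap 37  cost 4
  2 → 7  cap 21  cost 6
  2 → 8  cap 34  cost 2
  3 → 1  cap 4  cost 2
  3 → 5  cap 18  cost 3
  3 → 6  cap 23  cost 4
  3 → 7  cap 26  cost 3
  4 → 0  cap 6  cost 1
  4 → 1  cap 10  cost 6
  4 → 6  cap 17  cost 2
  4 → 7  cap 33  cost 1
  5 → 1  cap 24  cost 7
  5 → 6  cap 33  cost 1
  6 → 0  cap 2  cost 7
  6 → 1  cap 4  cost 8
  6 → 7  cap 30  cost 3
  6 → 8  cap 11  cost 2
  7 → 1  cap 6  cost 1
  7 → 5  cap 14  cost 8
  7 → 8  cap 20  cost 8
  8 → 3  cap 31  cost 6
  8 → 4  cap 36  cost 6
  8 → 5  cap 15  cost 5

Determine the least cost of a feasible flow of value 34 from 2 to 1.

shortest-cost path #1: 2→3→1 push 2 @ unit cost 5 (adds 10)
shortest-cost path #2: 2→4→7→1 push 6 @ unit cost 6 (adds 36)
shortest-cost path #3: 2→4→0→1 push 6 @ unit cost 6 (adds 36)
shortest-cost path #4: 2→4→1 push 10 @ unit cost 10 (adds 100)
shortest-cost path #5: 2→8→3→1 push 2 @ unit cost 10 (adds 20)
shortest-cost path #6: 2→4→6→1 push 4 @ unit cost 14 (adds 56)
shortest-cost path #7: 2→4→6→0→1 push 2 @ unit cost 14 (adds 28)
shortest-cost path #8: 2→8→5→1 push 2 @ unit cost 14 (adds 28)
total cost = 314

Minimum cost for 34 units: 314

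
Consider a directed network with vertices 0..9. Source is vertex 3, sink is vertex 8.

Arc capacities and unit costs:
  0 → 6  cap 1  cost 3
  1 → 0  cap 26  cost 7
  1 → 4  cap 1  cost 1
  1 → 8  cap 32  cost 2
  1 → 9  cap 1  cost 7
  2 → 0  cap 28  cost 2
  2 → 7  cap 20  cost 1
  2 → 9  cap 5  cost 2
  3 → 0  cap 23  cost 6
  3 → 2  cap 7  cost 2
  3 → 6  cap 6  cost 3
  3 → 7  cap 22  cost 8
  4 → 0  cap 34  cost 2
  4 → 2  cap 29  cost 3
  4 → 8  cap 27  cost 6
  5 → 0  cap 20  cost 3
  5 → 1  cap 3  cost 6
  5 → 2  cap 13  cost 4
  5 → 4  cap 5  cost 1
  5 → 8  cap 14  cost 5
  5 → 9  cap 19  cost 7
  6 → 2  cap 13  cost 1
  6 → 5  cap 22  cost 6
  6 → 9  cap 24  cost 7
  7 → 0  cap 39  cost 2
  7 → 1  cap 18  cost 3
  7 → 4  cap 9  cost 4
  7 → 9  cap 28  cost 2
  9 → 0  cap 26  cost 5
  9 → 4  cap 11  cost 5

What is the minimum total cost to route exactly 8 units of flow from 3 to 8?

Minimum cost for 8 units: 66

shortest-cost path #1: 3→2→7→1→8 push 7 @ unit cost 8 (adds 56)
shortest-cost path #2: 3→6→2→7→1→8 push 1 @ unit cost 10 (adds 10)
total cost = 66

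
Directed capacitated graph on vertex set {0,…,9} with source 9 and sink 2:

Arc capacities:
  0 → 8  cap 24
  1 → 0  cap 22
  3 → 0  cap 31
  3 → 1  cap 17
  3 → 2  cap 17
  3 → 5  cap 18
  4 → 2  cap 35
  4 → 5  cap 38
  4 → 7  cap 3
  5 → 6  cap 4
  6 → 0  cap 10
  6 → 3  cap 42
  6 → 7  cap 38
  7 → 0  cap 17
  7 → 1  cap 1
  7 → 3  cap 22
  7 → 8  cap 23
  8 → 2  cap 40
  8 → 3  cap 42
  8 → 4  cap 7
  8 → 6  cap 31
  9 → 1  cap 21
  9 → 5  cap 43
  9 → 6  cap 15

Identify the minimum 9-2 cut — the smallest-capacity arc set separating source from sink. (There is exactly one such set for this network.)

augment #1: 9→6→3→2 push 15
augment #2: 9→1→0→8→2 push 21
augment #3: 9→5→6→3→2 push 2
augment #4: 9→5→6→0→8→2 push 2
max flow = 40; residual-reachable set from 9 gives S-side
cut edges (S→T): {(5,6), (9,1), (9,6)} total cap 40

Min-cut arcs: {(5,6), (9,1), (9,6)} (total capacity 40)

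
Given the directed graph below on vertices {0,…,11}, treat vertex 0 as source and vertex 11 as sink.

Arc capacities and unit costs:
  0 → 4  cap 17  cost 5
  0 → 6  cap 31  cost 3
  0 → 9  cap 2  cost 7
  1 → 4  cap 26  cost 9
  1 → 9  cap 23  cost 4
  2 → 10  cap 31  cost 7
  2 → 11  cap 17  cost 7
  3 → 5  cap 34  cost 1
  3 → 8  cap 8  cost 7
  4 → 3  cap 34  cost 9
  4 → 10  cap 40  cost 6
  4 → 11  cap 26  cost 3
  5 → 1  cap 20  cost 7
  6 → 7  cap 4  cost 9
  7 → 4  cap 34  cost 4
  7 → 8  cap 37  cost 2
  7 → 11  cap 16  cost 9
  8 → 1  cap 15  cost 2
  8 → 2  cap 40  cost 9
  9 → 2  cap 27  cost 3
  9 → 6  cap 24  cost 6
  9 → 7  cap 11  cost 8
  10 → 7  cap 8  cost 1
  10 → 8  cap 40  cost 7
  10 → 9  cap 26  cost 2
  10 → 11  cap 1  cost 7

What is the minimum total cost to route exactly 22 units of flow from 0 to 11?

shortest-cost path #1: 0→4→11 push 17 @ unit cost 8 (adds 136)
shortest-cost path #2: 0→9→2→11 push 2 @ unit cost 17 (adds 34)
shortest-cost path #3: 0→6→7→4→11 push 3 @ unit cost 19 (adds 57)
total cost = 227

Minimum cost for 22 units: 227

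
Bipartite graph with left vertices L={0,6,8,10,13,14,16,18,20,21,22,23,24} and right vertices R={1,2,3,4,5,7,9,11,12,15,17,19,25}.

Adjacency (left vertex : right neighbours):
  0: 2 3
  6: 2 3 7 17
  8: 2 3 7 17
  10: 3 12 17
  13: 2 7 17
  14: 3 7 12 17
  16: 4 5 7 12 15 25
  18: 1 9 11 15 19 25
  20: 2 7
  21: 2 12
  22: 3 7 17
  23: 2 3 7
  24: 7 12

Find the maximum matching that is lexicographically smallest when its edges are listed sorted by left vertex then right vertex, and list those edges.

Lex-smallest maximum matching: {(0,2), (6,3), (8,7), (10,12), (13,17), (16,4), (18,1)}

|M| = 7 (so the lex-smallest maximum matching has 7 edges)
process left vertices in ascending order; for each, take the smallest-labelled available neighbour that still permits 7 edges overall, or leave it unmatched if none does
lex-smallest matching: {0-2, 6-3, 8-7, 10-12, 13-17, 16-4, 18-1}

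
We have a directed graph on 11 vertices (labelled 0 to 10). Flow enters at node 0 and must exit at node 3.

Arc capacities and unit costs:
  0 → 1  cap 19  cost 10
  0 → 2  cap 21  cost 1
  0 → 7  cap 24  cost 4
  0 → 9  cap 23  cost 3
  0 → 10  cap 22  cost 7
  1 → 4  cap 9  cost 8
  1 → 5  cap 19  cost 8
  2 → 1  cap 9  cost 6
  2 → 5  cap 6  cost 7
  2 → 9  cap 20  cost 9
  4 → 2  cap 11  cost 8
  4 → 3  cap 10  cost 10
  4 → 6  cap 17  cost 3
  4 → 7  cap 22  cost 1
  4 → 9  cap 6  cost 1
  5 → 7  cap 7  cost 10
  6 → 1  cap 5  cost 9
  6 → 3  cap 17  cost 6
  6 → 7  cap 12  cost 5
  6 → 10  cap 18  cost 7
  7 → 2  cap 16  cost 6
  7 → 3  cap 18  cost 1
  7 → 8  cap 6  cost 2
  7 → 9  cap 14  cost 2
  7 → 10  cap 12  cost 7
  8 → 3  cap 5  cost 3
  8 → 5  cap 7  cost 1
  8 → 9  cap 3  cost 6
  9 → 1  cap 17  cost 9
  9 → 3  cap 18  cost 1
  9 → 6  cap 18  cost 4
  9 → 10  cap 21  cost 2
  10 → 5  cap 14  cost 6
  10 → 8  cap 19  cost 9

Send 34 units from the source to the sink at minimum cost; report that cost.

shortest-cost path #1: 0→9→3 push 18 @ unit cost 4 (adds 72)
shortest-cost path #2: 0→7→3 push 16 @ unit cost 5 (adds 80)
total cost = 152

Minimum cost for 34 units: 152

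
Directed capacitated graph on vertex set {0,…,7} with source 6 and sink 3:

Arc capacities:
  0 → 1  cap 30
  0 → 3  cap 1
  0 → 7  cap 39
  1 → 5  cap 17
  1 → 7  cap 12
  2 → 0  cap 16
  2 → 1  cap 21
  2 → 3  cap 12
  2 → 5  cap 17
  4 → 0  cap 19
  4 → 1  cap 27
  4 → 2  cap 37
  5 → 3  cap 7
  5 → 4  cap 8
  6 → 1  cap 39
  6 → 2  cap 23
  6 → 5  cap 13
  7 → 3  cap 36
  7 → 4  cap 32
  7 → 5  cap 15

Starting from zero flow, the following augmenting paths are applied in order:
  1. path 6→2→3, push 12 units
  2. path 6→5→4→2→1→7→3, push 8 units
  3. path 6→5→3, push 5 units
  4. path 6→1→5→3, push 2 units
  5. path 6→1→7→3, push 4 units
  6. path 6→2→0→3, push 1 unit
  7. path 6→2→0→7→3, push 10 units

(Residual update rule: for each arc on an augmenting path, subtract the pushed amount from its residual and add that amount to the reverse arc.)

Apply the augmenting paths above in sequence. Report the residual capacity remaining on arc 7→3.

after path 1 (6→2→3, push 12): res(7,3)=36
after path 2 (6→5→4→2→1→7→3, push 8): res(7,3)=28
after path 3 (6→5→3, push 5): res(7,3)=28
after path 4 (6→1→5→3, push 2): res(7,3)=28
after path 5 (6→1→7→3, push 4): res(7,3)=24
after path 6 (6→2→0→3, push 1): res(7,3)=24
after path 7 (6→2→0→7→3, push 10): res(7,3)=14

Residual capacity of (7,3): 14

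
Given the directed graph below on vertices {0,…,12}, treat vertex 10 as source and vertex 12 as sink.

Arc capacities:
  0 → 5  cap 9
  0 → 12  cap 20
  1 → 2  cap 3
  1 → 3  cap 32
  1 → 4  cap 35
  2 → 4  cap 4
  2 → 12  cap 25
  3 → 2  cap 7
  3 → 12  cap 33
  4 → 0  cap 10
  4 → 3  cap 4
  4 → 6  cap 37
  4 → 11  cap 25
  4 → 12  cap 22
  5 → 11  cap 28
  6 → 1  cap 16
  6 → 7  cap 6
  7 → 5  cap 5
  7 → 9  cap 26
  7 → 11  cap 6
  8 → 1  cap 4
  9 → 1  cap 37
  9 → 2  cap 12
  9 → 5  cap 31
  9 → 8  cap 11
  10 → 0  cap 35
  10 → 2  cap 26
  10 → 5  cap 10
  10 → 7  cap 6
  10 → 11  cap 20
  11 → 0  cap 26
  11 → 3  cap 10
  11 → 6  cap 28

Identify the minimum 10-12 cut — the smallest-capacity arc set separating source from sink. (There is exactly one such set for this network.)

augment #1: 10→0→12 push 20
augment #2: 10→2→12 push 25
augment #3: 10→2→4→12 push 1
augment #4: 10→11→3→12 push 10
augment #5: 10→7→9→1→3→12 push 6
augment #6: 10→11→6→1→3→12 push 10
augment #7: 10→5→11→6→1→3→12 push 6
augment #8: 10→5→11→6→7→9→1→3→12 push 1
augment #9: 10→5→11→6→7→9→1→4→12 push 3
augment #10: 10→0→5→11→6→7→9→1→4→12 push 2
max flow = 84; residual-reachable set from 10 gives S-side
cut edges (S→T): {(0,12), (6,1), (6,7), (10,2), (10,7), (11,3)} total cap 84

Min-cut arcs: {(0,12), (6,1), (6,7), (10,2), (10,7), (11,3)} (total capacity 84)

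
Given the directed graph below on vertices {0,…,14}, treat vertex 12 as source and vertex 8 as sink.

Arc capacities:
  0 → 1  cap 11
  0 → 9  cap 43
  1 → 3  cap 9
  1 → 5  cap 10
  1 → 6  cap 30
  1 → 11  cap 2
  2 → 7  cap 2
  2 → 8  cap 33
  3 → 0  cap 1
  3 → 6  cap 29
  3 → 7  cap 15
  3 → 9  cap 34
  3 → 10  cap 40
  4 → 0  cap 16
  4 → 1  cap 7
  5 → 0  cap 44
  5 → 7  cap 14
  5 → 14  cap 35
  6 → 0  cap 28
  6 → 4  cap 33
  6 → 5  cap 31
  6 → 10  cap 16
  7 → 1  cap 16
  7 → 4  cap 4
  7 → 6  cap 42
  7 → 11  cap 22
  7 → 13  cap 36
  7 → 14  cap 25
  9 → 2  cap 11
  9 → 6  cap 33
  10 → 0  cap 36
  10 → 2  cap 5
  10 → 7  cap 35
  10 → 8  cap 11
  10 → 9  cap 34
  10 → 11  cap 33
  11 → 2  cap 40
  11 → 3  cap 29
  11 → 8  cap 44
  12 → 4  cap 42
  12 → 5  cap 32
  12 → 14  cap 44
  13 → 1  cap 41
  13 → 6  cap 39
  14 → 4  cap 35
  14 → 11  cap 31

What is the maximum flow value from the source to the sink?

Maximum flow value: 83

augment #1: 12→14→11→8 bottleneck 31, total now 31
augment #2: 12→4→1→11→8 bottleneck 2, total now 33
augment #3: 12→5→7→11→8 bottleneck 11, total now 44
augment #4: 12→4→0→9→2→8 bottleneck 11, total now 55
augment #5: 12→4→1→3→10→8 bottleneck 5, total now 60
augment #6: 12→5→7→6→10→8 bottleneck 3, total now 63
augment #7: 12→4→0→1→3→10→8 bottleneck 3, total now 66
augment #8: 12→4→0→1→3→10→2→8 bottleneck 1, total now 67
augment #9: 12→4→0→1→6→10→2→8 bottleneck 1, total now 68
augment #10: 12→5→0→1→6→10→2→8 bottleneck 3, total now 71
augment #11: 12→5→0→1→6→7→11→2→8 bottleneck 3, total now 74
augment #12: 12→5→0→9→6→10→11→2→8 bottleneck 9, total now 83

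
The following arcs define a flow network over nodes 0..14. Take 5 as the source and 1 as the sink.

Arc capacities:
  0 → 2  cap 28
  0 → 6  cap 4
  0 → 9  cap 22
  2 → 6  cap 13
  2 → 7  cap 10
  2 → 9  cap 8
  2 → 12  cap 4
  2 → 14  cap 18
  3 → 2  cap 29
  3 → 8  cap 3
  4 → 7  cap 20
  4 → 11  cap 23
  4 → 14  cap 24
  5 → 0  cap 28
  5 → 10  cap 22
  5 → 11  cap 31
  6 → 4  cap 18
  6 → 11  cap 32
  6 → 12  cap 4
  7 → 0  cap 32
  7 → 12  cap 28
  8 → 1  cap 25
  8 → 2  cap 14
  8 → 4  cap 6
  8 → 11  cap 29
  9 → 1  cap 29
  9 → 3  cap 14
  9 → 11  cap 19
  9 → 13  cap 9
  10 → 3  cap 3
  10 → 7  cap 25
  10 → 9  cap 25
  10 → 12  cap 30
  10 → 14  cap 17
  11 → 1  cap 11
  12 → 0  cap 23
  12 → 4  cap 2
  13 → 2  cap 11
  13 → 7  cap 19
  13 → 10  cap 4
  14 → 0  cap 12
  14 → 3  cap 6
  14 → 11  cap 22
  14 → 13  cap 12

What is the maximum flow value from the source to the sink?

augment #1: 5→11→1 bottleneck 11, total now 11
augment #2: 5→0→9→1 bottleneck 22, total now 33
augment #3: 5→10→9→1 bottleneck 7, total now 40
augment #4: 5→10→3→8→1 bottleneck 3, total now 43

Maximum flow value: 43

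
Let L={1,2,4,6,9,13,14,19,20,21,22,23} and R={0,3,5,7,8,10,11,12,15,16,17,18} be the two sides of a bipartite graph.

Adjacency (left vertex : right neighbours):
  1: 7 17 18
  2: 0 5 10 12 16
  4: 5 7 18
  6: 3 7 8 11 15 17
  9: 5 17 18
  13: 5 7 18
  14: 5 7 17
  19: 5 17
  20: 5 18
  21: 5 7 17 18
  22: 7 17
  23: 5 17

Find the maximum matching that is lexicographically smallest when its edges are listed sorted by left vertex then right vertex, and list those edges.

Lex-smallest maximum matching: {(1,7), (2,0), (4,5), (6,3), (9,17), (13,18)}

|M| = 6 (so the lex-smallest maximum matching has 6 edges)
process left vertices in ascending order; for each, take the smallest-labelled available neighbour that still permits 6 edges overall, or leave it unmatched if none does
lex-smallest matching: {1-7, 2-0, 4-5, 6-3, 9-17, 13-18}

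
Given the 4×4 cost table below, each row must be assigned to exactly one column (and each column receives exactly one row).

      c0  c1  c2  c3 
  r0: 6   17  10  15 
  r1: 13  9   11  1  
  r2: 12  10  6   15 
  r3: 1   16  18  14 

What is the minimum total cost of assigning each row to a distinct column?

Minimum assignment cost: 22

optimal assignment: row0→col2 (cost 10), row1→col3 (cost 1), row2→col1 (cost 10), row3→col0 (cost 1)
total = 10 + 1 + 10 + 1 = 22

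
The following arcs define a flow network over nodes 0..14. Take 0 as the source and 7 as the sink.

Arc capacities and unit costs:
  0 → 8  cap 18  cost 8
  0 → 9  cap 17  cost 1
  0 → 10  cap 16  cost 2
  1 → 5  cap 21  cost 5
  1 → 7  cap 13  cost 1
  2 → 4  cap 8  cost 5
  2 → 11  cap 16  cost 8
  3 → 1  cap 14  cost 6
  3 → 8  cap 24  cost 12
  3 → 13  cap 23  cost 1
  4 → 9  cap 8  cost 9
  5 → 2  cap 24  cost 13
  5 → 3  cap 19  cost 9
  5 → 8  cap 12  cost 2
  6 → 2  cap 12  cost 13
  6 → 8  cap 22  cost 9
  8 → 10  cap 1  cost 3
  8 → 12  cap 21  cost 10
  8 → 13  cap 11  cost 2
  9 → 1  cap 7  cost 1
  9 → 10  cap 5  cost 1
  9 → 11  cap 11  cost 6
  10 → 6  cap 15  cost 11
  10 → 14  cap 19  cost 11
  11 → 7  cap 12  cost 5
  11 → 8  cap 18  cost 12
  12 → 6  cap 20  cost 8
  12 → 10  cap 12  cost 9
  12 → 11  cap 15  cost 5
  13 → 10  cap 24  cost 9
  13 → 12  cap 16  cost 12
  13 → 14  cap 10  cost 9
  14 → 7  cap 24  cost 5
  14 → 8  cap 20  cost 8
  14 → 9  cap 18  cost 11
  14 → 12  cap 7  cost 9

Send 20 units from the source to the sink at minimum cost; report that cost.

shortest-cost path #1: 0→9→1→7 push 7 @ unit cost 3 (adds 21)
shortest-cost path #2: 0→9→11→7 push 10 @ unit cost 12 (adds 120)
shortest-cost path #3: 0→10→14→7 push 3 @ unit cost 18 (adds 54)
total cost = 195

Minimum cost for 20 units: 195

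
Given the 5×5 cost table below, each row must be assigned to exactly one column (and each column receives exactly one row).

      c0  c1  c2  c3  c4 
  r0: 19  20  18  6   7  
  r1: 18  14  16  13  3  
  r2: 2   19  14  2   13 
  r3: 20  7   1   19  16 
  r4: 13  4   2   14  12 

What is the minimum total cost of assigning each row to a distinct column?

Minimum assignment cost: 16

optimal assignment: row0→col3 (cost 6), row1→col4 (cost 3), row2→col0 (cost 2), row3→col2 (cost 1), row4→col1 (cost 4)
total = 6 + 3 + 2 + 1 + 4 = 16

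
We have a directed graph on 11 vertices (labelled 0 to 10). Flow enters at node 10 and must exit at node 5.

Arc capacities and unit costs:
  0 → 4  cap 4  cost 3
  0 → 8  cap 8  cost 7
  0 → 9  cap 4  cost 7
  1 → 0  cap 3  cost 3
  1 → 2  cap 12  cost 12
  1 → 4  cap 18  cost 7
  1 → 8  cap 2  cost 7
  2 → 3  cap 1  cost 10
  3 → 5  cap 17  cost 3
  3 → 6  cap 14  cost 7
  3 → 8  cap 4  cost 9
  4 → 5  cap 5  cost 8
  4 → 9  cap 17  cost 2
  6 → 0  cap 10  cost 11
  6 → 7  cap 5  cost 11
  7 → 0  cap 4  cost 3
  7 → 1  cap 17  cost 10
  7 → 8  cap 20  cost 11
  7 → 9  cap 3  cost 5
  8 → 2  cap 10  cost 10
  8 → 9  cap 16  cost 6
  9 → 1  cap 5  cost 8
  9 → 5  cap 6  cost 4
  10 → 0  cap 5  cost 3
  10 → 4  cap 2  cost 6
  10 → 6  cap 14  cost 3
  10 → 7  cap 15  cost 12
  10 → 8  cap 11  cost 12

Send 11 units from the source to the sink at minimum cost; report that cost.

Minimum cost for 11 units: 181

shortest-cost path #1: 10→4→9→5 push 2 @ unit cost 12 (adds 24)
shortest-cost path #2: 10→0→4→9→5 push 4 @ unit cost 12 (adds 48)
shortest-cost path #3: 10→0→9→4→5 push 1 @ unit cost 16 (adds 16)
shortest-cost path #4: 10→7→9→4→5 push 3 @ unit cost 23 (adds 69)
shortest-cost path #5: 10→8→9→4→5 push 1 @ unit cost 24 (adds 24)
total cost = 181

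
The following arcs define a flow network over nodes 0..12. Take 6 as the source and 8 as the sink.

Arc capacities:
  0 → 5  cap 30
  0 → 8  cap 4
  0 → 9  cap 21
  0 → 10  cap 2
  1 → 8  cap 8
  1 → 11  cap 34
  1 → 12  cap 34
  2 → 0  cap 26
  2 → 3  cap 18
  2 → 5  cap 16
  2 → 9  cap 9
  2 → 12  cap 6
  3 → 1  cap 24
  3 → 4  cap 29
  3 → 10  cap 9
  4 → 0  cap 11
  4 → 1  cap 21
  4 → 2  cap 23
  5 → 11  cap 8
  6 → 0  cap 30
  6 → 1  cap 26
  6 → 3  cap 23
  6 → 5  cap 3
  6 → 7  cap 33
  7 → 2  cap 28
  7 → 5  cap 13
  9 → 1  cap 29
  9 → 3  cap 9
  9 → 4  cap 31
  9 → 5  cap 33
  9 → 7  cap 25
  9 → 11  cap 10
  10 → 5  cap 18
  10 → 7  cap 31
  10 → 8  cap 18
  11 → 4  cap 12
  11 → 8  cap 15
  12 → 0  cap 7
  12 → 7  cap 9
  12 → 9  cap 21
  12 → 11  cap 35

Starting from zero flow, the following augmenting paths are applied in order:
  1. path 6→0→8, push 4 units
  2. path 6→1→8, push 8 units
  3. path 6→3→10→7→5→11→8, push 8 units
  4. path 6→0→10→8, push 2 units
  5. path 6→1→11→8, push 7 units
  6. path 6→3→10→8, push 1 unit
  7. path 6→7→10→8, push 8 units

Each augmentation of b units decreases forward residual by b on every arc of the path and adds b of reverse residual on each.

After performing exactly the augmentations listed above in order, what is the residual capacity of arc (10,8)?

Residual capacity of (10,8): 7

after path 1 (6→0→8, push 4): res(10,8)=18
after path 2 (6→1→8, push 8): res(10,8)=18
after path 3 (6→3→10→7→5→11→8, push 8): res(10,8)=18
after path 4 (6→0→10→8, push 2): res(10,8)=16
after path 5 (6→1→11→8, push 7): res(10,8)=16
after path 6 (6→3→10→8, push 1): res(10,8)=15
after path 7 (6→7→10→8, push 8): res(10,8)=7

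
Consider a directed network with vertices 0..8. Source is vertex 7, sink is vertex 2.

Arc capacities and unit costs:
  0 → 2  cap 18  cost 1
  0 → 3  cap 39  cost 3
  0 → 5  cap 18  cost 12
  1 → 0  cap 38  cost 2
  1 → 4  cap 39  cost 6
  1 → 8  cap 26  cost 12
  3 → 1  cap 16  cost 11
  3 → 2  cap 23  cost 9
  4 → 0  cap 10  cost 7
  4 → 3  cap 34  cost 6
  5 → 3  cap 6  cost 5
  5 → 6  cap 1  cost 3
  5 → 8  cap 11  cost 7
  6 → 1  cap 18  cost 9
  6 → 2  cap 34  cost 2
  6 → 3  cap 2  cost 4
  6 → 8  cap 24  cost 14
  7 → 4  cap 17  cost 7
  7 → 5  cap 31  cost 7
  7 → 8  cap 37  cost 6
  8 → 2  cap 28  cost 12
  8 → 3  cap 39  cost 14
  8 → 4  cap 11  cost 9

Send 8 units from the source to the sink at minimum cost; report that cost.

Minimum cost for 8 units: 117

shortest-cost path #1: 7→5→6→2 push 1 @ unit cost 12 (adds 12)
shortest-cost path #2: 7→4→0→2 push 7 @ unit cost 15 (adds 105)
total cost = 117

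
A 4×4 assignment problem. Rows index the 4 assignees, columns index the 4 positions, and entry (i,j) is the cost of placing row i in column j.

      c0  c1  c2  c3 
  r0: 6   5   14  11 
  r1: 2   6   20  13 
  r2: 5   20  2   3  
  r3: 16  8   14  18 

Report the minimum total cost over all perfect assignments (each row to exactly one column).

optimal assignment: row0→col3 (cost 11), row1→col0 (cost 2), row2→col2 (cost 2), row3→col1 (cost 8)
total = 11 + 2 + 2 + 8 = 23

Minimum assignment cost: 23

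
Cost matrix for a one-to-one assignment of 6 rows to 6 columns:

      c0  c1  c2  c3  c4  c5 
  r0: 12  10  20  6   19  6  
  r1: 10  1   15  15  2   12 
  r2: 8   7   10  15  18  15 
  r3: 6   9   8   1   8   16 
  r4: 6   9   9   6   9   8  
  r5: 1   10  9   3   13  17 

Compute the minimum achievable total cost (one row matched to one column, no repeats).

Minimum assignment cost: 26

optimal assignment: row0→col5 (cost 6), row1→col4 (cost 2), row2→col1 (cost 7), row3→col3 (cost 1), row4→col2 (cost 9), row5→col0 (cost 1)
total = 6 + 2 + 7 + 1 + 9 + 1 = 26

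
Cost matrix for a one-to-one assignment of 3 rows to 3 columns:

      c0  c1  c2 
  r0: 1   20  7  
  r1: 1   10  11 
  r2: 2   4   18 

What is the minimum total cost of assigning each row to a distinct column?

optimal assignment: row0→col2 (cost 7), row1→col0 (cost 1), row2→col1 (cost 4)
total = 7 + 1 + 4 = 12

Minimum assignment cost: 12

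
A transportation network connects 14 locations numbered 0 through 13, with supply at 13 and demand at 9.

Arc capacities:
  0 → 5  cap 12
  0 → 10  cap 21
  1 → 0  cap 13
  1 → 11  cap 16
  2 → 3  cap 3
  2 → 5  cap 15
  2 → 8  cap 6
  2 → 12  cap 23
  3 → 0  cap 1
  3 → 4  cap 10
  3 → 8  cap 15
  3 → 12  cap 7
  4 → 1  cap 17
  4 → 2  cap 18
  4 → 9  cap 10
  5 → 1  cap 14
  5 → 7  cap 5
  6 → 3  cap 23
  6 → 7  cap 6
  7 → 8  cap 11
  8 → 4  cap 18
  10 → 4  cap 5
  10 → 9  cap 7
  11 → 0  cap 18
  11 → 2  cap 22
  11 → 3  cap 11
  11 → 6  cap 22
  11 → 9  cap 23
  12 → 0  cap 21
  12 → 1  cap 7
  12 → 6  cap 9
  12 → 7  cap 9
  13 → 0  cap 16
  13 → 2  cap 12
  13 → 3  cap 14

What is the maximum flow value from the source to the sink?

Maximum flow value: 33

augment #1: 13→0→10→9 bottleneck 7, total now 7
augment #2: 13→3→4→9 bottleneck 10, total now 17
augment #3: 13→0→5→1→11→9 bottleneck 9, total now 26
augment #4: 13→2→5→1→11→9 bottleneck 5, total now 31
augment #5: 13→2→12→1→11→9 bottleneck 2, total now 33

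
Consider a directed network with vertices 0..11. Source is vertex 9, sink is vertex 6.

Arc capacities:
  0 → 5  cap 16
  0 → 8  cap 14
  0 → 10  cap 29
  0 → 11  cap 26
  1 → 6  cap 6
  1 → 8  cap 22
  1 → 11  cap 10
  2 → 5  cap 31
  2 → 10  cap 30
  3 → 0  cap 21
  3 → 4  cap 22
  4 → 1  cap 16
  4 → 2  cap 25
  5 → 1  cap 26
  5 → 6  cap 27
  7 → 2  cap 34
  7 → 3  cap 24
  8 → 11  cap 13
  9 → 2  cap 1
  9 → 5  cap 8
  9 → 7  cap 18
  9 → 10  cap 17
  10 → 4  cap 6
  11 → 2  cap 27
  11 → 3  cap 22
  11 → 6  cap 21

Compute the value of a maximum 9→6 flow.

augment #1: 9→5→6 bottleneck 8, total now 8
augment #2: 9→2→5→6 bottleneck 1, total now 9
augment #3: 9→7→2→5→6 bottleneck 18, total now 27
augment #4: 9→10→4→1→6 bottleneck 6, total now 33

Maximum flow value: 33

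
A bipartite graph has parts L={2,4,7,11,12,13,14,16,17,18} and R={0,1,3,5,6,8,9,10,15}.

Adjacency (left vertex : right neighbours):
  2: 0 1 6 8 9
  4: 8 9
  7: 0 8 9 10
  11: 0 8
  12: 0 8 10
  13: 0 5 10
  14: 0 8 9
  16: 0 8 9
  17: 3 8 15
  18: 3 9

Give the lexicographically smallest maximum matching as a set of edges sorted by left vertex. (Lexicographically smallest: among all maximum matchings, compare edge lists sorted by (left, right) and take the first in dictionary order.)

|M| = 8 (so the lex-smallest maximum matching has 8 edges)
process left vertices in ascending order; for each, take the smallest-labelled available neighbour that still permits 8 edges overall, or leave it unmatched if none does
lex-smallest matching: {2-1, 4-8, 7-0, 12-10, 13-5, 14-9, 17-15, 18-3}

Lex-smallest maximum matching: {(2,1), (4,8), (7,0), (12,10), (13,5), (14,9), (17,15), (18,3)}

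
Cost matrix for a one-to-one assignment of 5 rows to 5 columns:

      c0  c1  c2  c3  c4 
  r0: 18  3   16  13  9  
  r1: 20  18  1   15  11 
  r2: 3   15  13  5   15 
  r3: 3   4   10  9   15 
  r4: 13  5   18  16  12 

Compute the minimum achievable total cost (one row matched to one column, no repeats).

Minimum assignment cost: 23

optimal assignment: row0→col4 (cost 9), row1→col2 (cost 1), row2→col3 (cost 5), row3→col0 (cost 3), row4→col1 (cost 5)
total = 9 + 1 + 5 + 3 + 5 = 23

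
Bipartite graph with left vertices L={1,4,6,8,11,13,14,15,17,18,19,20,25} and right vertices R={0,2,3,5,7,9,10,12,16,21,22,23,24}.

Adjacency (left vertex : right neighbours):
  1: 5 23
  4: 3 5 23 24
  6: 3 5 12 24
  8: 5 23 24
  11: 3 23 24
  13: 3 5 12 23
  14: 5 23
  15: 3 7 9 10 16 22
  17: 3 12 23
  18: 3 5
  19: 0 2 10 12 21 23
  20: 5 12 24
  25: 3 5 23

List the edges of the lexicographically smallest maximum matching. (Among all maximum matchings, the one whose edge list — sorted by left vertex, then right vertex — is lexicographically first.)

|M| = 7 (so the lex-smallest maximum matching has 7 edges)
process left vertices in ascending order; for each, take the smallest-labelled available neighbour that still permits 7 edges overall, or leave it unmatched if none does
lex-smallest matching: {1-5, 4-3, 6-12, 8-23, 11-24, 15-7, 19-0}

Lex-smallest maximum matching: {(1,5), (4,3), (6,12), (8,23), (11,24), (15,7), (19,0)}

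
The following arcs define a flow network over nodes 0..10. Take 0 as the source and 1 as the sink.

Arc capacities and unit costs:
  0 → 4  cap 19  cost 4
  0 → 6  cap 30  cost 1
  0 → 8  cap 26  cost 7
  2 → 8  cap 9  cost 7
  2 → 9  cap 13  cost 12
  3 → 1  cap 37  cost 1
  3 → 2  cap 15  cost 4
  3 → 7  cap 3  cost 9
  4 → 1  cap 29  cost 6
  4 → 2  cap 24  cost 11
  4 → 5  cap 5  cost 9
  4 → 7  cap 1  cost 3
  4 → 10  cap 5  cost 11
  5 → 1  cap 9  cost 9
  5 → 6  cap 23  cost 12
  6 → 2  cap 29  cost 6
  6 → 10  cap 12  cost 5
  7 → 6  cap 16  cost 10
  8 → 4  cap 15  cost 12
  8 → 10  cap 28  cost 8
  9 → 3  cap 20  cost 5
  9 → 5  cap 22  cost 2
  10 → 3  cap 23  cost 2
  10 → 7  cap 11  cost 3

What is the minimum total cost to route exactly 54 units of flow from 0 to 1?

shortest-cost path #1: 0→6→10→3→1 push 12 @ unit cost 9 (adds 108)
shortest-cost path #2: 0→4→1 push 19 @ unit cost 10 (adds 190)
shortest-cost path #3: 0→8→10→3→1 push 11 @ unit cost 18 (adds 198)
shortest-cost path #4: 0→8→4→1 push 10 @ unit cost 25 (adds 250)
shortest-cost path #5: 0→6→2→9→3→1 push 2 @ unit cost 25 (adds 50)
total cost = 796

Minimum cost for 54 units: 796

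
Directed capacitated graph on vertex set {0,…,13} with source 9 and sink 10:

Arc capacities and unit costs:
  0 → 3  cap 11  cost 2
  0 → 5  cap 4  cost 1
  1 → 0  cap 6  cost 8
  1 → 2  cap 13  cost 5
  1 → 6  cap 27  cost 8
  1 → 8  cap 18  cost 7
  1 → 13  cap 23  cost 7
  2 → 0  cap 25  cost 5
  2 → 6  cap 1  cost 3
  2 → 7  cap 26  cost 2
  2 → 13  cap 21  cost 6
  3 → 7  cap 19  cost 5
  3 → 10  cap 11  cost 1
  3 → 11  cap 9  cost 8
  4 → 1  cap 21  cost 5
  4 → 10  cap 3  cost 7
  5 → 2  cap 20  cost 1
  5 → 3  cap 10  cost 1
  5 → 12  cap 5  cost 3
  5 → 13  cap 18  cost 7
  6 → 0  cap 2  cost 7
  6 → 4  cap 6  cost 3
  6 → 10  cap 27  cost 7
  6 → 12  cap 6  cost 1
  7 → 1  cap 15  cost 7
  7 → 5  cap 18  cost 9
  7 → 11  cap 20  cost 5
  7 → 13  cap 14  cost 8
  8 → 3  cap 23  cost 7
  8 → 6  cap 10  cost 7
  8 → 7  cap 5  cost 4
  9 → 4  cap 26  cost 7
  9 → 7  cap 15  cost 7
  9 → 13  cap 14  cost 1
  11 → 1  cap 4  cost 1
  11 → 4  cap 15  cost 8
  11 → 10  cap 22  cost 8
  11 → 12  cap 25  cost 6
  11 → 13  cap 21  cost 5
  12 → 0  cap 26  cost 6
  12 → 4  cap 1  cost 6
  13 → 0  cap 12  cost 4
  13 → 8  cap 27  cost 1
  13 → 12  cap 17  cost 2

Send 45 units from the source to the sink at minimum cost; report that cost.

shortest-cost path #1: 9→13→0→3→10 push 11 @ unit cost 8 (adds 88)
shortest-cost path #2: 9→4→10 push 3 @ unit cost 14 (adds 42)
shortest-cost path #3: 9→13→8→6→10 push 3 @ unit cost 16 (adds 48)
shortest-cost path #4: 9→7→11→10 push 15 @ unit cost 20 (adds 300)
shortest-cost path #5: 9→4→1→6→10 push 13 @ unit cost 27 (adds 351)
total cost = 829

Minimum cost for 45 units: 829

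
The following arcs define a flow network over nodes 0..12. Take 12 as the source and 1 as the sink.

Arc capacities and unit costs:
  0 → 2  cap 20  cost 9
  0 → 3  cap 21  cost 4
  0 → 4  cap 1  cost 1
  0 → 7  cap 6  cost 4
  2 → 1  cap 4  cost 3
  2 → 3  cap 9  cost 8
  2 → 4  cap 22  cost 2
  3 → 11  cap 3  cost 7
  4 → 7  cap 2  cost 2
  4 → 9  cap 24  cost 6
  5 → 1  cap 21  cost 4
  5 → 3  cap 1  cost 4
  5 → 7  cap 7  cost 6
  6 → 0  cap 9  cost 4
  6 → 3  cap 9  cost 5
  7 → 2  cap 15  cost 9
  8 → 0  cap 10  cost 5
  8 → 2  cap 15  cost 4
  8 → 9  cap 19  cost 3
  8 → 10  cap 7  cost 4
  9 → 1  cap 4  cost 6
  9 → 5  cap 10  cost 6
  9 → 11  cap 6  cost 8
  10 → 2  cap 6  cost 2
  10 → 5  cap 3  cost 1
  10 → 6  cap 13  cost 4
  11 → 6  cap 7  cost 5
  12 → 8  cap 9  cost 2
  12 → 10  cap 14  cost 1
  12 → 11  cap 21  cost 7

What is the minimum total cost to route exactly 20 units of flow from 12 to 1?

Minimum cost for 20 units: 265

shortest-cost path #1: 12→10→2→1 push 4 @ unit cost 6 (adds 24)
shortest-cost path #2: 12→10→5→1 push 3 @ unit cost 6 (adds 18)
shortest-cost path #3: 12→8→9→1 push 4 @ unit cost 11 (adds 44)
shortest-cost path #4: 12→8→9→5→1 push 5 @ unit cost 15 (adds 75)
shortest-cost path #5: 12→10→2→4→9→5→1 push 2 @ unit cost 21 (adds 42)
shortest-cost path #6: 12→10→6→0→4→9→5→1 push 1 @ unit cost 26 (adds 26)
shortest-cost path #7: 12→10→6→0→2→4→9→5→1 push 1 @ unit cost 36 (adds 36)
total cost = 265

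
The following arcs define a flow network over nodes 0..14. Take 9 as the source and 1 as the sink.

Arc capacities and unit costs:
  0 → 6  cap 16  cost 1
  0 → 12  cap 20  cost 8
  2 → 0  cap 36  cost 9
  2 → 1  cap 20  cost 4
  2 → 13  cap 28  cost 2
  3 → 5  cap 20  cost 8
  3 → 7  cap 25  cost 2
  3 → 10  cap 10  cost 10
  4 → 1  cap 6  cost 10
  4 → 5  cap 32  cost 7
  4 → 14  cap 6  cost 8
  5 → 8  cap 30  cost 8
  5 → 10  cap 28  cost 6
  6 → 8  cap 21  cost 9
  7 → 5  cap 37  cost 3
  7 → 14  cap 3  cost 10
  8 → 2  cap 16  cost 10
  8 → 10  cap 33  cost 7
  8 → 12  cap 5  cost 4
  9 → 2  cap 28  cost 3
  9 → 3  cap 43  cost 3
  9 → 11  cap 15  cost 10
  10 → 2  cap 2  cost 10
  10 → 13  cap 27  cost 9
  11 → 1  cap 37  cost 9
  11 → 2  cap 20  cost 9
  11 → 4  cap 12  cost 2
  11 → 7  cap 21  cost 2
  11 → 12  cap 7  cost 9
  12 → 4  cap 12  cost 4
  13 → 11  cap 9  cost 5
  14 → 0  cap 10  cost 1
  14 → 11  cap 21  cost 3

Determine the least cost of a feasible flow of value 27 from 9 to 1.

Minimum cost for 27 units: 273

shortest-cost path #1: 9→2→1 push 20 @ unit cost 7 (adds 140)
shortest-cost path #2: 9→11→1 push 7 @ unit cost 19 (adds 133)
total cost = 273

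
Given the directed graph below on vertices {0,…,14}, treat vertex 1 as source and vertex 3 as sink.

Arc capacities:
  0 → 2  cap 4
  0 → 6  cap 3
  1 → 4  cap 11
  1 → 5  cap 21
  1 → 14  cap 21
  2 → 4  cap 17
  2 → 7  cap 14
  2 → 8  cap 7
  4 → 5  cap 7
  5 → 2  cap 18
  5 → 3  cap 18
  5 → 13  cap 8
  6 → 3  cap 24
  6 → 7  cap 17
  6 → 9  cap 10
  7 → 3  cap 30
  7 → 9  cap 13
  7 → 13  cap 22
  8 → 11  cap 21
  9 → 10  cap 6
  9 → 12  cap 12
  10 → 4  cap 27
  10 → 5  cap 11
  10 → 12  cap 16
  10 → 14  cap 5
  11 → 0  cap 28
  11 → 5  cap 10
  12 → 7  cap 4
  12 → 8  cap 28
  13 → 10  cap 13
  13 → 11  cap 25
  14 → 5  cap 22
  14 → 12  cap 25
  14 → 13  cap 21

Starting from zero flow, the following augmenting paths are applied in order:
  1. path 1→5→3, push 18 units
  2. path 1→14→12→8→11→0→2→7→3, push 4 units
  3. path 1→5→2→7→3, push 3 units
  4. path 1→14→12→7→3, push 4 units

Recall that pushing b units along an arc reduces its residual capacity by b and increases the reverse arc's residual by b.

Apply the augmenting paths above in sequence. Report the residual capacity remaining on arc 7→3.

Residual capacity of (7,3): 19

after path 1 (1→5→3, push 18): res(7,3)=30
after path 2 (1→14→12→8→11→0→2→7→3, push 4): res(7,3)=26
after path 3 (1→5→2→7→3, push 3): res(7,3)=23
after path 4 (1→14→12→7→3, push 4): res(7,3)=19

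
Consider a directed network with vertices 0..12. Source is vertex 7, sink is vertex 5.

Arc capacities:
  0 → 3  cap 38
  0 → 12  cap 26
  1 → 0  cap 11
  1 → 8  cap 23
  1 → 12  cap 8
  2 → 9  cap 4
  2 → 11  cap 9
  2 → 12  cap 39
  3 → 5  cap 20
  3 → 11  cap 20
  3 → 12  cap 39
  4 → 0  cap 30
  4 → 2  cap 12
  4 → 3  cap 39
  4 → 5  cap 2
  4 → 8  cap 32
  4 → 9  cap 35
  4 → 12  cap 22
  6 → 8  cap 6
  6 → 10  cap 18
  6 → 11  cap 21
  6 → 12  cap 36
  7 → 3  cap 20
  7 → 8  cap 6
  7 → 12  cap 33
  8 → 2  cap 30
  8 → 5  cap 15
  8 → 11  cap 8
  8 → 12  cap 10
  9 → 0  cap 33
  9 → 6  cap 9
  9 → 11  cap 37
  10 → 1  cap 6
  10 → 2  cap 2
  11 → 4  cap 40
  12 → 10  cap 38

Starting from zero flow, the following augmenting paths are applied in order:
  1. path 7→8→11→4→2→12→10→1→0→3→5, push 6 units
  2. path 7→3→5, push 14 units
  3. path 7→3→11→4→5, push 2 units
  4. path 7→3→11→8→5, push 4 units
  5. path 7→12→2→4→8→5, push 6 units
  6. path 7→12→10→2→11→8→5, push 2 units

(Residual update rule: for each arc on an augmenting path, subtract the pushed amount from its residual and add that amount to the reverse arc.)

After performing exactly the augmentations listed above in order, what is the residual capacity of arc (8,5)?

after path 1 (7→8→11→4→2→12→10→1→0→3→5, push 6): res(8,5)=15
after path 2 (7→3→5, push 14): res(8,5)=15
after path 3 (7→3→11→4→5, push 2): res(8,5)=15
after path 4 (7→3→11→8→5, push 4): res(8,5)=11
after path 5 (7→12→2→4→8→5, push 6): res(8,5)=5
after path 6 (7→12→10→2→11→8→5, push 2): res(8,5)=3

Residual capacity of (8,5): 3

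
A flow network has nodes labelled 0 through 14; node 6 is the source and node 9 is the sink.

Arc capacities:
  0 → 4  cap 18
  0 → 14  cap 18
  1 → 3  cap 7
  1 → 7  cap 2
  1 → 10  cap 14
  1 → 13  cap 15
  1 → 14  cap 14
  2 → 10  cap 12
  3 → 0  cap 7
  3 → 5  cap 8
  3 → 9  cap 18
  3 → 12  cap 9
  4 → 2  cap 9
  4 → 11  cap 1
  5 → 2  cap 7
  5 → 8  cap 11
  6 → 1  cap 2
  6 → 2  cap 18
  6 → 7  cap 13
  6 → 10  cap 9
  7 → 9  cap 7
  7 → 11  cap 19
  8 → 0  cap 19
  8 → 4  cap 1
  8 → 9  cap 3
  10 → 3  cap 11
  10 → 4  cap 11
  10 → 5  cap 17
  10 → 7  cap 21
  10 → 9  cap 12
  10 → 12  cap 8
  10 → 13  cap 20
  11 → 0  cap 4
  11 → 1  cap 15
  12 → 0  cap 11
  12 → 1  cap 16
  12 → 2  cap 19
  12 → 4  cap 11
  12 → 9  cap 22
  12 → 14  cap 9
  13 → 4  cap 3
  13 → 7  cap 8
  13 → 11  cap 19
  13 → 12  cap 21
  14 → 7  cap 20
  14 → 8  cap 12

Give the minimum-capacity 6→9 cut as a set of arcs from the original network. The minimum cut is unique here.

augment #1: 6→7→9 push 7
augment #2: 6→10→9 push 9
augment #3: 6→1→3→9 push 2
augment #4: 6→2→10→9 push 3
augment #5: 6→2→10→3→9 push 9
augment #6: 6→7→11→1→3→9 push 5
augment #7: 6→7→11→0→14→8→9 push 1
max flow = 36; residual-reachable set from 6 gives S-side
cut edges (S→T): {(2,10), (6,1), (6,7), (6,10)} total cap 36

Min-cut arcs: {(2,10), (6,1), (6,7), (6,10)} (total capacity 36)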